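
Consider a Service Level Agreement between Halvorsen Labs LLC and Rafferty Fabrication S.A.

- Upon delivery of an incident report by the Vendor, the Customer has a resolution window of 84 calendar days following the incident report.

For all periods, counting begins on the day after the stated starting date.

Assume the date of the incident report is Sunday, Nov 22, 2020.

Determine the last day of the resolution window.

Feb 14, 2021

Adding 84 calendar days to Nov 22, 2020 gives Feb 14, 2021, which is the last day of the resolution window.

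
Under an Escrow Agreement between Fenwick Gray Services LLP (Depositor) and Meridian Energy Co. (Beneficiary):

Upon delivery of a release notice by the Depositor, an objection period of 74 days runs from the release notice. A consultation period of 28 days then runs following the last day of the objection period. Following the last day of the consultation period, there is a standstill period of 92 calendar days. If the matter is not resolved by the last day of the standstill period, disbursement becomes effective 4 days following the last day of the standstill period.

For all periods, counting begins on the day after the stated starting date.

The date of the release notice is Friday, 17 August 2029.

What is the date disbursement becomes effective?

The last day of the objection period: 17 August 2029 + 74 days = 30 October 2029.
Adding 28 calendar days to 30 October 2029 gives 27 November 2029, which is the last day of the consultation period.
The last day of the standstill period: 92 calendar days after 27 November 2029 is 27 February 2030.
The date disbursement becomes effective: 27 February 2030 + 4 days = 3 March 2030.

3 March 2030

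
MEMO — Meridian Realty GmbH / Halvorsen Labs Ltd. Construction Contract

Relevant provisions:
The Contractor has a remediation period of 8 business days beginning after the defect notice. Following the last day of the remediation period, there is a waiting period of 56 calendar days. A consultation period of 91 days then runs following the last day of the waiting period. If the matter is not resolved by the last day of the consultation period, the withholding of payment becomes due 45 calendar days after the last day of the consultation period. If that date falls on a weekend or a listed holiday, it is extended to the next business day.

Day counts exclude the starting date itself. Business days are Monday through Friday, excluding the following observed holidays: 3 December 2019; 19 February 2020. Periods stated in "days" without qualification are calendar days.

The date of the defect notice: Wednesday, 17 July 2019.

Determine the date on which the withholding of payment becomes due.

6 February 2020

From Wednesday, 17 July 2019, 8 business days (Jul 18, Jul 19, Jul 22, Jul 23, Jul 24, Jul 25, Jul 26, Jul 29, skipping weekends) brings us to Monday, 29 July 2019, which is the last day of the remediation period.
The last day of the waiting period: 29 July 2019 + 56 days = 23 September 2019.
The last day of the consultation period: 23 September 2019 + 91 days = 23 December 2019.
The date on which the withholding of payment becomes due: 23 December 2019 + 45 days = 6 February 2020. 6 February 2020 is a Thursday and is not a listed holiday, so no roll-forward applies.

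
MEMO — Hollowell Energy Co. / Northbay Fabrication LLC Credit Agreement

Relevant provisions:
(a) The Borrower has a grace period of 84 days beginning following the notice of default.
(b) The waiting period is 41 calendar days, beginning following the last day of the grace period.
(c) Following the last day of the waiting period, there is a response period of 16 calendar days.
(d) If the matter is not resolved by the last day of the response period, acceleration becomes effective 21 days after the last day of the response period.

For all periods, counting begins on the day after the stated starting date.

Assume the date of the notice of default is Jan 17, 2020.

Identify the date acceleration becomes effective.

Jun 27, 2020

The last day of the grace period: 84 calendar days after Jan 17, 2020 is Apr 10, 2020.
Adding 41 calendar days to Apr 10, 2020 gives May 21, 2020, which is the last day of the waiting period.
The last day of the response period: May 21, 2020 + 16 days = Jun 6, 2020.
The date acceleration becomes effective: Jun 6, 2020 + 21 days = Jun 27, 2020.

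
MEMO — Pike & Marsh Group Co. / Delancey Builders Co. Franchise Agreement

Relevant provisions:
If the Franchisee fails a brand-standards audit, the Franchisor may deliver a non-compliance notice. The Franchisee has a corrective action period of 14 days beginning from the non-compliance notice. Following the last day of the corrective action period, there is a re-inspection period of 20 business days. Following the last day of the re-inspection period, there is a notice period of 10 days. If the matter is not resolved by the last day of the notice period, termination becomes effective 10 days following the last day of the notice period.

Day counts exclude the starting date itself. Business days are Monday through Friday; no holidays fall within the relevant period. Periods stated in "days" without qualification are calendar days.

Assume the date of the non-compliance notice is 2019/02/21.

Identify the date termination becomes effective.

2019/04/24

The last day of the corrective action period: 14 calendar days after 2019/02/21 is 2019/03/07.
The last day of the re-inspection period: counting 20 business days from Thursday, 2019/03/07 (Mar 8, Mar 11, Mar 12, Mar 13, …, Apr 2, Apr 3, Apr 4, skipping weekends) reaches Thursday, 2019/04/04.
The last day of the notice period: 10 calendar days after 2019/04/04 is 2019/04/14.
The date termination becomes effective: 2019/04/14 + 10 days = 2019/04/24.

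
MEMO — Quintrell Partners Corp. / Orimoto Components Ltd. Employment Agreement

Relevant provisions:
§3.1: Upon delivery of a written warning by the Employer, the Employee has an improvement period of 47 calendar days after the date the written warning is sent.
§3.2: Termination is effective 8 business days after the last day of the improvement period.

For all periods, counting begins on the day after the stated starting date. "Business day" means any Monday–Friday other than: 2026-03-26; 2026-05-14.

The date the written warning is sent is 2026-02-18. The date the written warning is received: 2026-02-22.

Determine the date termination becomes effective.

Adding 47 calendar days to 2026-02-18 gives 2026-04-06, which is the last day of the improvement period.
The date termination becomes effective: counting 8 business days from Monday, 2026-04-06 (Apr 7, Apr 8, Apr 9, Apr 10, Apr 13, Apr 14, Apr 15, Apr 16, skipping weekends) reaches Thursday, 2026-04-16.

2026-04-16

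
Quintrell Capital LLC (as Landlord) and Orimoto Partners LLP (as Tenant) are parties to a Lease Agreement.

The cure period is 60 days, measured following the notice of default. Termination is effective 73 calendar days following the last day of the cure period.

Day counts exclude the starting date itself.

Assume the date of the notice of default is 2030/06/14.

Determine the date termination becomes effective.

2030/10/25

Adding 60 calendar days to 2030/06/14 gives 2030/08/13, which is the last day of the cure period.
The date termination becomes effective: 73 calendar days after 2030/08/13 is 2030/10/25.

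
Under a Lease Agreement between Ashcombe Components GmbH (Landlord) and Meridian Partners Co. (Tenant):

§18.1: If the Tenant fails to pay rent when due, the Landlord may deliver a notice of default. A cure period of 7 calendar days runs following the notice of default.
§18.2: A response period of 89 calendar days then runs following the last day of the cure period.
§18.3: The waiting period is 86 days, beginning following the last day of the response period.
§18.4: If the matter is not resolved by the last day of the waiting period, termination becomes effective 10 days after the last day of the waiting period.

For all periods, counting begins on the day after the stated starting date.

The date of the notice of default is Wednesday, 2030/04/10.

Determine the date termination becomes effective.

Adding 7 calendar days to 2030/04/10 gives 2030/04/17, which is the last day of the cure period.
The last day of the response period: 2030/04/17 + 89 days = 2030/07/15.
The last day of the waiting period: 2030/07/15 + 86 days = 2030/10/09.
The date termination becomes effective: 2030/10/09 + 10 days = 2030/10/19.

2030/10/19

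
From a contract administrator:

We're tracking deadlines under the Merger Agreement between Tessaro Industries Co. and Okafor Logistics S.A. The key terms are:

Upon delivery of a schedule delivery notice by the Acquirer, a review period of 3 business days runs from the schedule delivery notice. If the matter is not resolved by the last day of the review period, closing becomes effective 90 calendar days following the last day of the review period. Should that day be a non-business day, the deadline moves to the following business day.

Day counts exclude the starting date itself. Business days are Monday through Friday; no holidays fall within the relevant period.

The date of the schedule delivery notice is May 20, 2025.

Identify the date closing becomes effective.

The last day of the review period: counting 3 business days from Tuesday, May 20, 2025 (May 21, May 22, May 23, skipping weekends) reaches Friday, May 23, 2025.
The date closing becomes effective: May 23, 2025 + 90 days = August 21, 2025. August 21, 2025 is a Thursday, so no roll-forward applies.

August 21, 2025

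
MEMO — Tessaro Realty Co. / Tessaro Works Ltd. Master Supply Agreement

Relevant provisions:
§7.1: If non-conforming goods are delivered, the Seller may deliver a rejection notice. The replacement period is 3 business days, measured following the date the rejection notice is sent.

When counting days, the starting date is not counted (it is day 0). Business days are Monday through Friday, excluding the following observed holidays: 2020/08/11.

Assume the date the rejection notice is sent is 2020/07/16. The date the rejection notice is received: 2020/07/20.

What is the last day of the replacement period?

2020/07/21

The last day of the replacement period: counting 3 business days from Thursday, 2020/07/16 (Jul 17, Jul 20, Jul 21, skipping weekends) reaches Tuesday, 2020/07/21.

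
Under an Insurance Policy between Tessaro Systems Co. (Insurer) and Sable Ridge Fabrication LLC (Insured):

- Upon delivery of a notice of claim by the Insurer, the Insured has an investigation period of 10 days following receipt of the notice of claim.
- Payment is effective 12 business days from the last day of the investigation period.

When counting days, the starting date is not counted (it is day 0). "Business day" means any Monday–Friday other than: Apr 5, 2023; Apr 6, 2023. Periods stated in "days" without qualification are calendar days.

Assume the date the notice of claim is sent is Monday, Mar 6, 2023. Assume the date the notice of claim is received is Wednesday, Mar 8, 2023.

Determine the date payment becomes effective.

Apr 4, 2023

The last day of the investigation period: Mar 8, 2023 + 10 days = Mar 18, 2023.
The date payment becomes effective: 12 business days after Saturday, Mar 18, 2023, skipping weekends — Mar 20, Mar 21, Mar 22, Mar 23, …, Mar 31, Apr 3, Apr 4 — lands on Tuesday, Apr 4, 2023.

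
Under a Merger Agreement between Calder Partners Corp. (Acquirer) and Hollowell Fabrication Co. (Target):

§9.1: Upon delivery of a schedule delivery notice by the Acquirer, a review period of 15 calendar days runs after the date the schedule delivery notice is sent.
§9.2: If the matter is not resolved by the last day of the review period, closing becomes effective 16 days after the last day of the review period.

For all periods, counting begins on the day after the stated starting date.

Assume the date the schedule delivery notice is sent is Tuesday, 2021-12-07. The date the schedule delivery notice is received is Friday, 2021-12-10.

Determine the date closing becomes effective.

2022-01-07

The last day of the review period: 15 calendar days after 2021-12-07 is 2021-12-22.
Adding 16 calendar days to 2021-12-22 gives 2022-01-07, which is the date closing becomes effective.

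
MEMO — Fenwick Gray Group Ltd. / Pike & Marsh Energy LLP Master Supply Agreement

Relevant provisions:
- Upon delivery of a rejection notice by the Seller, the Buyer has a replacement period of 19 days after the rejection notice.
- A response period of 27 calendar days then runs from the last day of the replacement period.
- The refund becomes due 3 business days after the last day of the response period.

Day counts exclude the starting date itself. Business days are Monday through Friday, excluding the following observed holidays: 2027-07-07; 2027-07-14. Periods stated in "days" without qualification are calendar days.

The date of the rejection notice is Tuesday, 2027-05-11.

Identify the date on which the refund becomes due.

2027-06-30

The last day of the replacement period: 19 calendar days after 2027-05-11 is 2027-05-30.
Adding 27 calendar days to 2027-05-30 gives 2027-06-26, which is the last day of the response period.
From Saturday, 2027-06-26, 3 business days (Jun 28, Jun 29, Jun 30, skipping weekends) brings us to Wednesday, 2027-06-30, which is the date on which the refund becomes due.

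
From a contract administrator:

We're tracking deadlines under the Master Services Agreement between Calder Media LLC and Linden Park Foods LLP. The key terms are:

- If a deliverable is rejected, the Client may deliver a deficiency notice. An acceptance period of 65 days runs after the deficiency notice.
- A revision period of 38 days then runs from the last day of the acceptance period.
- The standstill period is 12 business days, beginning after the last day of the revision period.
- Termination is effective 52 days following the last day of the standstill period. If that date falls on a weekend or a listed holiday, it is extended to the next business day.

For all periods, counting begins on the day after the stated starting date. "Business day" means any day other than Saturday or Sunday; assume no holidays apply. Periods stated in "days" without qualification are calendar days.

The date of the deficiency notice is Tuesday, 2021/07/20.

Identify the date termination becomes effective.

Adding 65 calendar days to 2021/07/20 gives 2021/09/23, which is the last day of the acceptance period.
Adding 38 calendar days to 2021/09/23 gives 2021/10/31, which is the last day of the revision period.
The last day of the standstill period: counting 12 business days from Sunday, 2021/10/31 (Nov 1, Nov 2, Nov 3, Nov 4, …, Nov 12, Nov 15, Nov 16, skipping weekends) reaches Tuesday, 2021/11/16.
Adding 52 calendar days to 2021/11/16 gives 2022/01/07, which is the date termination becomes effective. 2022/01/07 is a Friday, so no roll-forward applies.

2022/01/07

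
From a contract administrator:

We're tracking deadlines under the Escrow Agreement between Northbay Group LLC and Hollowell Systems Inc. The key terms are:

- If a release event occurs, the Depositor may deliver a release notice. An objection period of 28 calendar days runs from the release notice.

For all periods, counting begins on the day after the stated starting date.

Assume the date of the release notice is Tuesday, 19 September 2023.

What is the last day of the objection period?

The last day of the objection period: 19 September 2023 + 28 days = 17 October 2023.

17 October 2023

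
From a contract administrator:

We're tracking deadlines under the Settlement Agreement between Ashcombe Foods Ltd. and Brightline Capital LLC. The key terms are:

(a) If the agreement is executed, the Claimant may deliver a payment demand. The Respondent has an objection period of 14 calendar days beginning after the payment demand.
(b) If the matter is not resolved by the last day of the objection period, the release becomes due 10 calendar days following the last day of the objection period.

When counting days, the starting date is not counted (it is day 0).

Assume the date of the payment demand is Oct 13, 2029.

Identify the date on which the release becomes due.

Nov 6, 2029

The last day of the objection period: Oct 13, 2029 + 14 days = Oct 27, 2029.
The date on which the release becomes due: 10 calendar days after Oct 27, 2029 is Nov 6, 2029.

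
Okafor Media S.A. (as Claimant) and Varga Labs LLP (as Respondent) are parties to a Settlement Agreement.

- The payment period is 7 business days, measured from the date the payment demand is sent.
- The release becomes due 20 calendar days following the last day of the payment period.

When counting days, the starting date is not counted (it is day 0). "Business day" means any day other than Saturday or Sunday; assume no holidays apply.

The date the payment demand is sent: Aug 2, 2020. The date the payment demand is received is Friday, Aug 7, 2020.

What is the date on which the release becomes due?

The last day of the payment period: counting 7 business days from Sunday, Aug 2, 2020 (Aug 3, Aug 4, Aug 5, Aug 6, Aug 7, Aug 10, Aug 11, skipping weekends) reaches Tuesday, Aug 11, 2020.
Adding 20 calendar days to Aug 11, 2020 gives Aug 31, 2020, which is the date on which the release becomes due.

Aug 31, 2020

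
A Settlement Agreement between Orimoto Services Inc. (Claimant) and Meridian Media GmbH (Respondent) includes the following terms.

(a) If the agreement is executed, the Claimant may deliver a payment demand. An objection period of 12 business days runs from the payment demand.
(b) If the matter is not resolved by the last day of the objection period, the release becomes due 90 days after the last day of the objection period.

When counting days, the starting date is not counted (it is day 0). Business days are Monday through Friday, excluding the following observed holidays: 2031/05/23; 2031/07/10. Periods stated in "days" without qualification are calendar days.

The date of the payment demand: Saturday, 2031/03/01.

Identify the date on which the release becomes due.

From Saturday, 2031/03/01, 12 business days (Mar 3, Mar 4, Mar 5, Mar 6, …, Mar 14, Mar 17, Mar 18, skipping weekends) brings us to Tuesday, 2031/03/18, which is the last day of the objection period.
The date on which the release becomes due: 90 calendar days after 2031/03/18 is 2031/06/16.

2031/06/16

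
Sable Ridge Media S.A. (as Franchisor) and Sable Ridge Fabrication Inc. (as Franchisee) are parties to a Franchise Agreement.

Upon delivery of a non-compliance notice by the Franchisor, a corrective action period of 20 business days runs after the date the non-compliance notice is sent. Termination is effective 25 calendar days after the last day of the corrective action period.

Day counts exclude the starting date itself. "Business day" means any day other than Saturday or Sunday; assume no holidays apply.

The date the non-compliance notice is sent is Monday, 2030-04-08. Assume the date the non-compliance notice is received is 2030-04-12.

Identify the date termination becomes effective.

From Monday, 2030-04-08, 20 business days (Apr 9, Apr 10, Apr 11, Apr 12, …, May 2, May 3, May 6, skipping weekends) brings us to Monday, 2030-05-06, which is the last day of the corrective action period.
The date termination becomes effective: 2030-05-06 + 25 days = 2030-05-31.

2030-05-31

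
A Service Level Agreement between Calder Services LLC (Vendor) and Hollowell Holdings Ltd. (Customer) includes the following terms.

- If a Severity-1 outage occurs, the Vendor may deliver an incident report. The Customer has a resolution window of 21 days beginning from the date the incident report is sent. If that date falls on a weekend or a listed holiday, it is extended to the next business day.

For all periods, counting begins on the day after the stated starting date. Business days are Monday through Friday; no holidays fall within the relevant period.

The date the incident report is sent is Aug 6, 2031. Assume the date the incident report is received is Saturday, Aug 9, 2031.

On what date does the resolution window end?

The last day of the resolution window: Aug 6, 2031 + 21 days = Aug 27, 2031. Aug 27, 2031 is a Wednesday, so no roll-forward applies.

Aug 27, 2031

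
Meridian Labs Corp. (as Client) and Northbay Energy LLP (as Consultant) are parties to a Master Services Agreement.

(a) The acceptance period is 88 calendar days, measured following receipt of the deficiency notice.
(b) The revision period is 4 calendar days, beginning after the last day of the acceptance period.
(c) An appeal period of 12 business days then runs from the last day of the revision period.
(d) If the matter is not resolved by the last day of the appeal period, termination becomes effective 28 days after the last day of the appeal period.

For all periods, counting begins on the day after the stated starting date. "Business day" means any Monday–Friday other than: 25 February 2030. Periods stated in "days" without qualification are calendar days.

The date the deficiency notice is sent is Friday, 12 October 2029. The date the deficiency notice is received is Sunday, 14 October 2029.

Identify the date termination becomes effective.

27 February 2030

Adding 88 calendar days to 14 October 2029 gives 10 January 2030, which is the last day of the acceptance period.
The last day of the revision period: 4 calendar days after 10 January 2030 is 14 January 2030.
From Monday, 14 January 2030, 12 business days (Jan 15, Jan 16, Jan 17, Jan 18, …, Jan 28, Jan 29, Jan 30, skipping weekends) brings us to Wednesday, 30 January 2030, which is the last day of the appeal period.
The date termination becomes effective: 30 January 2030 + 28 days = 27 February 2030.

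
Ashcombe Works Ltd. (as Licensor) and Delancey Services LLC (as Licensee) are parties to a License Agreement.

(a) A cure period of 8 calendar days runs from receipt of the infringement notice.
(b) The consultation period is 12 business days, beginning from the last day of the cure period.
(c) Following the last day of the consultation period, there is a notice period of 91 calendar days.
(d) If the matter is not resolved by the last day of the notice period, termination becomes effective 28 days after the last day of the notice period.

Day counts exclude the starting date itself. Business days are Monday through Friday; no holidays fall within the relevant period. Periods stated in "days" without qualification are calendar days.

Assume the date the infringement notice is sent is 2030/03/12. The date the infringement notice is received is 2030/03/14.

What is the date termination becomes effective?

2030/08/06

Adding 8 calendar days to 2030/03/14 gives 2030/03/22, which is the last day of the cure period.
The last day of the consultation period: counting 12 business days from Friday, 2030/03/22 (Mar 25, Mar 26, Mar 27, Mar 28, …, Apr 5, Apr 8, Apr 9, skipping weekends) reaches Tuesday, 2030/04/09.
Adding 91 calendar days to 2030/04/09 gives 2030/07/09, which is the last day of the notice period.
The date termination becomes effective: 28 calendar days after 2030/07/09 is 2030/08/06.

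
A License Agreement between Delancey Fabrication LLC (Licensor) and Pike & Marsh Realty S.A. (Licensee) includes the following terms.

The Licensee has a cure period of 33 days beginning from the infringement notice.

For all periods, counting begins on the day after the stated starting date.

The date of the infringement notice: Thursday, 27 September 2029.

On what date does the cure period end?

30 October 2029

Adding 33 calendar days to 27 September 2029 gives 30 October 2029, which is the last day of the cure period.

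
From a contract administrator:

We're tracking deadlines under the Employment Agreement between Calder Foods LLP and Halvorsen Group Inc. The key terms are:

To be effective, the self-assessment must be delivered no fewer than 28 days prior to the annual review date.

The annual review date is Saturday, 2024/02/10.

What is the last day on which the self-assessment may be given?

2024/01/13

2024/02/10 minus 28 days is 2024/01/13.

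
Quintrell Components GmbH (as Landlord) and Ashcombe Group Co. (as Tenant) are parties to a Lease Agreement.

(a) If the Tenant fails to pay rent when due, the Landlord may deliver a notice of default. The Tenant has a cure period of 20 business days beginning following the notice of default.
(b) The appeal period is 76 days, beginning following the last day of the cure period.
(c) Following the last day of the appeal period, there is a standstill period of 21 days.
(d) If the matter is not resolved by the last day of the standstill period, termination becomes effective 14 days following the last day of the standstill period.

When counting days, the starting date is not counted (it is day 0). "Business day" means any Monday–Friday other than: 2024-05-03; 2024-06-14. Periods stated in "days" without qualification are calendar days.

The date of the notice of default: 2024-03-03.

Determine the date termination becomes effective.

The last day of the cure period: counting 20 business days from Sunday, 2024-03-03 (Mar 4, Mar 5, Mar 6, Mar 7, …, Mar 27, Mar 28, Mar 29, skipping weekends) reaches Friday, 2024-03-29.
The last day of the appeal period: 76 calendar days after 2024-03-29 is 2024-06-13.
The last day of the standstill period: 2024-06-13 + 21 days = 2024-07-04.
Adding 14 calendar days to 2024-07-04 gives 2024-07-18, which is the date termination becomes effective.

2024-07-18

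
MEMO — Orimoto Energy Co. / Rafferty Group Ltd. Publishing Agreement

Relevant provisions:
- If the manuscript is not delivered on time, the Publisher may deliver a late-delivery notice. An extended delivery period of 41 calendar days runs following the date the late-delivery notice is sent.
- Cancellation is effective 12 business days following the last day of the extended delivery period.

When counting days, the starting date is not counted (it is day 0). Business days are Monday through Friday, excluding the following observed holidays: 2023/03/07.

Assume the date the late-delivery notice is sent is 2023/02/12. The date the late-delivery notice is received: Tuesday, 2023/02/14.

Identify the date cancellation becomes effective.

2023/04/11

The last day of the extended delivery period: 2023/02/12 + 41 days = 2023/03/25.
The date cancellation becomes effective: 12 business days after Saturday, 2023/03/25, skipping weekends — Mar 27, Mar 28, Mar 29, Mar 30, …, Apr 7, Apr 10, Apr 11 — lands on Tuesday, 2023/04/11.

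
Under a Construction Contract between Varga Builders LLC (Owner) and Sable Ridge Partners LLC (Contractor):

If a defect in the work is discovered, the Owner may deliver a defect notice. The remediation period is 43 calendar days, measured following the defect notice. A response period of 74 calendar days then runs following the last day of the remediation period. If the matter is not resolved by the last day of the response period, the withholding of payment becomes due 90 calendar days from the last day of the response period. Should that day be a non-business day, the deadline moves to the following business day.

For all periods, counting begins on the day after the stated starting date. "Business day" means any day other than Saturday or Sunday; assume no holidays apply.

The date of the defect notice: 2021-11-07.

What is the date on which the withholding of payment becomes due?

2022-06-02

The last day of the remediation period: 43 calendar days after 2021-11-07 is 2021-12-20.
The last day of the response period: 74 calendar days after 2021-12-20 is 2022-03-04.
Adding 90 calendar days to 2022-03-04 gives 2022-06-02, which is the date on which the withholding of payment becomes due. 2022-06-02 is a Thursday, so no roll-forward applies.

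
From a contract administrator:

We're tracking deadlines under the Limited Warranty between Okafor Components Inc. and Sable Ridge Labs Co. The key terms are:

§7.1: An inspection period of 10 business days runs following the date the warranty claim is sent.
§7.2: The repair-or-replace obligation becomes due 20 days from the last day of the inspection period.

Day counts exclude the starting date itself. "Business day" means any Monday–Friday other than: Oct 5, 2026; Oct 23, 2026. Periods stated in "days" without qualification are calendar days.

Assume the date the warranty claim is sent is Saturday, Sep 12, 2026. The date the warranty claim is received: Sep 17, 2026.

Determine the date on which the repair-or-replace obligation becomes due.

Oct 15, 2026

The last day of the inspection period: 10 business days after Saturday, Sep 12, 2026, skipping weekends — Sep 14, Sep 15, Sep 16, Sep 17, Sep 18, Sep 21, Sep 22, Sep 23, Sep 24, Sep 25 — lands on Friday, Sep 25, 2026.
The date on which the repair-or-replace obligation becomes due: Sep 25, 2026 + 20 days = Oct 15, 2026.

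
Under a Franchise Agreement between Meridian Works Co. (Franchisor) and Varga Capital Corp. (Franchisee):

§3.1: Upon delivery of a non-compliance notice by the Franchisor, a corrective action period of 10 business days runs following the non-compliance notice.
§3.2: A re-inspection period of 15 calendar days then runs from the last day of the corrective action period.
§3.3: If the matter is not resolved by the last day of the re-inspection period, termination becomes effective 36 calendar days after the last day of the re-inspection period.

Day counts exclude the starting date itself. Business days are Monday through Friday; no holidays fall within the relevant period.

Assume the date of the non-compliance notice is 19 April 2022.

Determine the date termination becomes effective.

23 June 2022

From Tuesday, 19 April 2022, 10 business days (Apr 20, Apr 21, Apr 22, Apr 25, Apr 26, Apr 27, Apr 28, Apr 29, May 2, May 3, skipping weekends) brings us to Tuesday, 3 May 2022, which is the last day of the corrective action period.
Adding 15 calendar days to 3 May 2022 gives 18 May 2022, which is the last day of the re-inspection period.
The date termination becomes effective: 36 calendar days after 18 May 2022 is 23 June 2022.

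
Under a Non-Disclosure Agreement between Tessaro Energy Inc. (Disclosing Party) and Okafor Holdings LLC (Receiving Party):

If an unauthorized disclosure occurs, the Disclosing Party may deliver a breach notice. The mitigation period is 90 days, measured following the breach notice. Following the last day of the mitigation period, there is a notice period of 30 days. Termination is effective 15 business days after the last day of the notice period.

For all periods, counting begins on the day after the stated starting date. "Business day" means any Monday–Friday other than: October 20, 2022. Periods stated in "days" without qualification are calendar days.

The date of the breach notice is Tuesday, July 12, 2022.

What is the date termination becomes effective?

November 30, 2022

The last day of the mitigation period: July 12, 2022 + 90 days = October 10, 2022.
The last day of the notice period: October 10, 2022 + 30 days = November 9, 2022.
The date termination becomes effective: counting 15 business days from Wednesday, November 9, 2022 (Nov 10, Nov 11, Nov 14, Nov 15, …, Nov 28, Nov 29, Nov 30, skipping weekends) reaches Wednesday, November 30, 2022.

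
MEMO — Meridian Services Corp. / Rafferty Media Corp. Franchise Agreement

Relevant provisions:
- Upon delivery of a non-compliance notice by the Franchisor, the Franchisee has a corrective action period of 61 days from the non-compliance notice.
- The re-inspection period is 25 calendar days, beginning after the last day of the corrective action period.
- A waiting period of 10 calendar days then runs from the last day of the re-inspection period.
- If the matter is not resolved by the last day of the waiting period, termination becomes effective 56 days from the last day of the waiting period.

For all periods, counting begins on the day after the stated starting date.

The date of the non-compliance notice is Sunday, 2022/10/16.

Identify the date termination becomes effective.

The last day of the corrective action period: 61 calendar days after 2022/10/16 is 2022/12/16.
Adding 25 calendar days to 2022/12/16 gives 2023/01/10, which is the last day of the re-inspection period.
Adding 10 calendar days to 2023/01/10 gives 2023/01/20, which is the last day of the waiting period.
The date termination becomes effective: 2023/01/20 + 56 days = 2023/03/17.

2023/03/17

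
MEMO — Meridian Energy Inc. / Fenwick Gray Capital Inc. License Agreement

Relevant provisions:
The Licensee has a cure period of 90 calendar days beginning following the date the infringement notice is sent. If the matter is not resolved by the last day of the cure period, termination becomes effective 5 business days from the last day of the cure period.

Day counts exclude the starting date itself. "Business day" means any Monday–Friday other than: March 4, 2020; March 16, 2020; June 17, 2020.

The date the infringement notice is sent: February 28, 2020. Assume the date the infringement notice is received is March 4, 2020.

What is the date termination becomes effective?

June 4, 2020

The last day of the cure period: February 28, 2020 + 90 days = May 28, 2020.
The date termination becomes effective: counting 5 business days from Thursday, May 28, 2020 (May 29, Jun 1, Jun 2, Jun 3, Jun 4, skipping weekends) reaches Thursday, June 4, 2020.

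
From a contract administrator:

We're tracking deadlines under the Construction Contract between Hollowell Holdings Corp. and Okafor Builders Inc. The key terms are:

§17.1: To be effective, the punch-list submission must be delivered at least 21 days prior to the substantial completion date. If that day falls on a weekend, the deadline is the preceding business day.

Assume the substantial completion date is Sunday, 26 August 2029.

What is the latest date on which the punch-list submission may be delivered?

3 August 2029

Counting back 21 calendar days from 26 August 2029 gives 5 August 2029. That is a Sunday, so the deadline moves back to Friday, 3 August 2029.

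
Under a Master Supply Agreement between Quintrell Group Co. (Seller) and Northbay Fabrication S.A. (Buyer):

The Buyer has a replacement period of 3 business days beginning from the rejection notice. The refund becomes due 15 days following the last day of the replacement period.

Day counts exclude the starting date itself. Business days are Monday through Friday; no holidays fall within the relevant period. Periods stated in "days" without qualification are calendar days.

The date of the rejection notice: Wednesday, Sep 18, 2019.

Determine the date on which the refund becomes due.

The last day of the replacement period: 3 business days after Wednesday, Sep 18, 2019, skipping weekends — Sep 19, Sep 20, Sep 23 — lands on Monday, Sep 23, 2019.
The date on which the refund becomes due: Sep 23, 2019 + 15 days = Oct 8, 2019.

Oct 8, 2019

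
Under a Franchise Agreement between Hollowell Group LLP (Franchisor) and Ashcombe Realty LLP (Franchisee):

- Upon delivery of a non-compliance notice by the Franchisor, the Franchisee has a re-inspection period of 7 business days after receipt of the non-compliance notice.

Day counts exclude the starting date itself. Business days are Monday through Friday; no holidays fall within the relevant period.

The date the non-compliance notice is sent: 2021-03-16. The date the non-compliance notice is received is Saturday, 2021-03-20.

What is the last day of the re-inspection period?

2021-03-30

The last day of the re-inspection period: 7 business days after Saturday, 2021-03-20, skipping weekends — Mar 22, Mar 23, Mar 24, Mar 25, Mar 26, Mar 29, Mar 30 — lands on Tuesday, 2021-03-30.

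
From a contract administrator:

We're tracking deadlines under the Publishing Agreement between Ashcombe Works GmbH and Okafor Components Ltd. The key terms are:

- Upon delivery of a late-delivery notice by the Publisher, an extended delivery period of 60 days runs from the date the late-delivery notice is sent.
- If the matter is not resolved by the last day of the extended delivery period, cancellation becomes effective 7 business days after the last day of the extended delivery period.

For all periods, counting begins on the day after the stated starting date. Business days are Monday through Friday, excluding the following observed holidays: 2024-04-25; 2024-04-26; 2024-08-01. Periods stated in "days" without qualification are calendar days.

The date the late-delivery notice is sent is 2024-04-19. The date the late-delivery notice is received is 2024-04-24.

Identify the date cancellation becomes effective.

The last day of the extended delivery period: 60 calendar days after 2024-04-19 is 2024-06-18.
The date cancellation becomes effective: counting 7 business days from Tuesday, 2024-06-18 (Jun 19, Jun 20, Jun 21, Jun 24, Jun 25, Jun 26, Jun 27, skipping weekends) reaches Thursday, 2024-06-27.

2024-06-27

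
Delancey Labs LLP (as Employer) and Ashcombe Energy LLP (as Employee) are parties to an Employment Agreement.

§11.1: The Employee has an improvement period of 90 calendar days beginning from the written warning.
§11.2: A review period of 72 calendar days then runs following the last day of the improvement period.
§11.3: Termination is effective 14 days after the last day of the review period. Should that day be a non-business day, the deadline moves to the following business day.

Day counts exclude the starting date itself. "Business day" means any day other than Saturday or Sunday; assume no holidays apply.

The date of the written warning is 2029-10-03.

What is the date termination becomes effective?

2030-03-28

The last day of the improvement period: 2029-10-03 + 90 days = 2030-01-01.
Adding 72 calendar days to 2030-01-01 gives 2030-03-14, which is the last day of the review period.
Adding 14 calendar days to 2030-03-14 gives 2030-03-28, which is the date termination becomes effective. 2030-03-28 is a Thursday, so no roll-forward applies.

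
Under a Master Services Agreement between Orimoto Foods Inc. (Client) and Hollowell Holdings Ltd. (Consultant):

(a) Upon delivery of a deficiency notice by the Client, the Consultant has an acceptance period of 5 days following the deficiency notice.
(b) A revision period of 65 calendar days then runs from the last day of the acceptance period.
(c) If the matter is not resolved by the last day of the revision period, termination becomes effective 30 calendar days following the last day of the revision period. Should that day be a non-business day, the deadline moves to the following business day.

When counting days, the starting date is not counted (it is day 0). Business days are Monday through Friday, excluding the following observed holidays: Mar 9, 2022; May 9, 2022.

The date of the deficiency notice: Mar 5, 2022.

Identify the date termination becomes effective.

Jun 13, 2022

The last day of the acceptance period: Mar 5, 2022 + 5 days = Mar 10, 2022.
Adding 65 calendar days to Mar 10, 2022 gives May 14, 2022, which is the last day of the revision period.
The date termination becomes effective: 30 calendar days after May 14, 2022 is Jun 13, 2022. Jun 13, 2022 is a Monday and is not a listed holiday, so no roll-forward applies.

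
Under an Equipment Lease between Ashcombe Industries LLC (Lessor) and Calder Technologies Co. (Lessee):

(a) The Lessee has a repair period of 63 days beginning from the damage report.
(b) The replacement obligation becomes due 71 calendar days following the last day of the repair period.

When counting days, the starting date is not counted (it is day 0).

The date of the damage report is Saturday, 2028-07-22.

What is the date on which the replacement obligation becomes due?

Adding 63 calendar days to 2028-07-22 gives 2028-09-23, which is the last day of the repair period.
The date on which the replacement obligation becomes due: 71 calendar days after 2028-09-23 is 2028-12-03.

2028-12-03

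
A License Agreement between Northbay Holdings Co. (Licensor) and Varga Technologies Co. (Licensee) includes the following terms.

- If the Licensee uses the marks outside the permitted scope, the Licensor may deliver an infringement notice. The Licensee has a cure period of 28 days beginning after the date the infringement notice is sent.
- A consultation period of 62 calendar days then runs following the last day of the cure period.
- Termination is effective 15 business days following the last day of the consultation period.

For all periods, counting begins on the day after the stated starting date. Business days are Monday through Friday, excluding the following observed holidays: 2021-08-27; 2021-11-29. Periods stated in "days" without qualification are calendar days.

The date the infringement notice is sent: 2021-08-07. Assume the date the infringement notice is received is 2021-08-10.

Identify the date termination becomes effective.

Adding 28 calendar days to 2021-08-07 gives 2021-09-04, which is the last day of the cure period.
Adding 62 calendar days to 2021-09-04 gives 2021-11-05, which is the last day of the consultation period.
The date termination becomes effective: 15 business days after Friday, 2021-11-05, skipping weekends — Nov 8, Nov 9, Nov 10, Nov 11, …, Nov 24, Nov 25, Nov 26 — lands on Friday, 2021-11-26.

2021-11-26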